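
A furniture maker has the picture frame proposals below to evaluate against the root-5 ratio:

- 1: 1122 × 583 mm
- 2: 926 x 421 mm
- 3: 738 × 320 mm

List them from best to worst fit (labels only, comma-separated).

1: 1122/583 ≈ 1.925 → |1.925 − 2.236| = 0.311
2: 926/421 ≈ 2.200 → |2.200 − 2.236| = 0.036
3: 738/320 ≈ 2.306 → |2.306 − 2.236| = 0.070

2, 3, 1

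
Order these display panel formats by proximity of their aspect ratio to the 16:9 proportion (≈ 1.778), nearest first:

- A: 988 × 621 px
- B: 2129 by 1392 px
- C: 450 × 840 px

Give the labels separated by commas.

C, A, B

A: 988/621 ≈ 1.591 → |1.591 − 1.778| = 0.187
B: 2129/1392 ≈ 1.529 → |1.529 − 1.778| = 0.249
C: 840/450 ≈ 1.867 → |1.867 − 1.778| = 0.089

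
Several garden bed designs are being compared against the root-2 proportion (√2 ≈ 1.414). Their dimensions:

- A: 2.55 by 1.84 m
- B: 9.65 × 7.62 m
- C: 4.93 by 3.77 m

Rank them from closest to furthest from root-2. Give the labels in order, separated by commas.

A, C, B

Ratios: A = 2.55 / 1.84 ≈ 1.386; B = 9.65 / 7.62 ≈ 1.266; C = 4.93 / 3.77 ≈ 1.308.
|Δ from 1.414|: A 0.028; B 0.148; C 0.106.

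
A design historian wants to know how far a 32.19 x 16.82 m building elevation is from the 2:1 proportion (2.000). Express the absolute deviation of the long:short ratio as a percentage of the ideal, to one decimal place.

4.3%

Ratio = 32.19 / 16.82 ≈ 1.9138.
Ideal 2:1 = 2.0000. |1.9138 − 2.0000| / 2.0000 ≈ 4.31% → 4.3%.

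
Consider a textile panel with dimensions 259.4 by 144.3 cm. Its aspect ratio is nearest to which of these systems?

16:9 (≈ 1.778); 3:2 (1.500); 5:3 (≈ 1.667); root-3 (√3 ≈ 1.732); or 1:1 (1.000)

16:9

259.4/144.3 ≈ 1.798. Nearest candidates are 16:9 (1.778, off by 0.020) and root-3 (1.732, off by 0.066).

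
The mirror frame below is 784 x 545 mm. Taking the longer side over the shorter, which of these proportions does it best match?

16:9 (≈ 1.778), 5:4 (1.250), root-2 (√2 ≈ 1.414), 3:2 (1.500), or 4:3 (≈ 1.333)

Ratio = 784 / 545 ≈ 1.439.
Distances: 16:9 1.778 (Δ 0.339); 5:4 1.250 (Δ 0.189); root-2 1.414 (Δ 0.025); 3:2 1.500 (Δ 0.061); 4:3 1.333 (Δ 0.106).

root-2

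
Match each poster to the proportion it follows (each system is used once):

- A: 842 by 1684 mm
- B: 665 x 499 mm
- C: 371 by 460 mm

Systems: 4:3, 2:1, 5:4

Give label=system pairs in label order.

A = 1684/842 ≈ 2.000 → 2:1 (2.000)
B = 665/499 ≈ 1.333 → 4:3 (1.333)
C = 460/371 ≈ 1.240 → 5:4 (1.250)

A=2:1, B=4:3, C=5:4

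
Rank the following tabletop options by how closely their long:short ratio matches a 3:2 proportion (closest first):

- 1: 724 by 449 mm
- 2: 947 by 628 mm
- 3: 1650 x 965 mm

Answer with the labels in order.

1: 724/449 ≈ 1.612 → |1.612 − 1.500| = 0.112
2: 947/628 ≈ 1.508 → |1.508 − 1.500| = 0.008
3: 1650/965 ≈ 1.710 → |1.710 − 1.500| = 0.210

2, 1, 3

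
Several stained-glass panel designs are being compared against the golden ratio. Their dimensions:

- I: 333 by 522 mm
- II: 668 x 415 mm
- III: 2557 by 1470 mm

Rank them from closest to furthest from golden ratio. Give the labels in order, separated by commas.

I: 522/333 ≈ 1.568 → |1.568 − 1.618| = 0.050
II: 668/415 ≈ 1.610 → |1.610 − 1.618| = 0.008
III: 2557/1470 ≈ 1.739 → |1.739 − 1.618| = 0.121

II, I, III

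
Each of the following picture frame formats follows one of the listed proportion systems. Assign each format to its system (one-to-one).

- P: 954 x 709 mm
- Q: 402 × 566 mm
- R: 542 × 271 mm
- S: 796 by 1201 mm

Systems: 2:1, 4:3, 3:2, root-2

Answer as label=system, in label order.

P=4:3, Q=root-2, R=2:1, S=3:2

P = 954/709 ≈ 1.346 → 4:3 (1.333)
Q = 566/402 ≈ 1.408 → root-2 (1.414)
R = 542/271 ≈ 2.000 → 2:1 (2.000)
S = 1201/796 ≈ 1.509 → 3:2 (1.500)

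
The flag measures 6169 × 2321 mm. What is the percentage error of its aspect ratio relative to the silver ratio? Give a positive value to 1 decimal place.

Ratio = 6169 / 2321 ≈ 2.6579.
Ideal silver ratio ≈ 2.4142. |2.6579 − 2.4142| / 2.4142 ≈ 10.09% → 10.1%.

10.1%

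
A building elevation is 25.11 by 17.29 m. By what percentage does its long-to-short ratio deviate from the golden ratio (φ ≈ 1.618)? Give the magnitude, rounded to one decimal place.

Ratio = 25.11 / 17.29 ≈ 1.4523.
Ideal golden ratio ≈ 1.6180. |1.4523 − 1.6180| / 1.6180 ≈ 10.24% → 10.2%.

10.2%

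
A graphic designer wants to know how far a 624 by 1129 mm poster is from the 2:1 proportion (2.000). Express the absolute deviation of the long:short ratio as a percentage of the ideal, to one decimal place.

9.5%

Ratio = 1129 / 624 ≈ 1.8093.
Ideal 2:1 = 2.0000. |1.8093 − 2.0000| / 2.0000 ≈ 9.54% → 9.5%.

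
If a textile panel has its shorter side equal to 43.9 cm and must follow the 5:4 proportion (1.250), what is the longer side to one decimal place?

5:4 = 1.25000.
Longer side = 43.9 × 1.25000 ≈ 54.875 → 54.9 cm.

54.9 cm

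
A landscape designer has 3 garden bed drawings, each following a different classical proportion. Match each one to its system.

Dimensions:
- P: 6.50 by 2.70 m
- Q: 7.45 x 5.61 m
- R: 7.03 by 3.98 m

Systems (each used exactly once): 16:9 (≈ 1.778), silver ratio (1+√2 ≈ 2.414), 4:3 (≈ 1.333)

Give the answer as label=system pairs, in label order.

Ratios: P ≈ 2.407; Q ≈ 1.328; R ≈ 1.766.
Targets: 16:9 ≈ 1.778; silver ratio ≈ 2.414; 4:3 ≈ 1.333.

P=silver ratio, Q=4:3, R=16:9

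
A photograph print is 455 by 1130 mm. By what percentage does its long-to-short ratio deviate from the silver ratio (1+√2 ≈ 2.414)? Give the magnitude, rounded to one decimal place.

Ratio = 1130 / 455 ≈ 2.4835.
Ideal silver ratio ≈ 2.4142. |2.4835 − 2.4142| / 2.4142 ≈ 2.87% → 2.9%.

2.9%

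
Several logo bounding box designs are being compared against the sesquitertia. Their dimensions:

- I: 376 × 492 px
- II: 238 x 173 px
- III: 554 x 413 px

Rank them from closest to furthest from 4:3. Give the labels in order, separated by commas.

Ratios: I = 492 / 376 ≈ 1.309; II = 238 / 173 ≈ 1.376; III = 554 / 413 ≈ 1.341.
|Δ from 1.333|: I 0.024; II 0.043; III 0.008.

III, I, II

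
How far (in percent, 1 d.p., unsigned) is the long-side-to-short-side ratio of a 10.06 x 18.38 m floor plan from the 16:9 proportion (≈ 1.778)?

2.8%

Ratio = 18.38 / 10.06 ≈ 1.8270.
Ideal 16:9 ≈ 1.7778. |1.8270 − 1.7778| / 1.7778 ≈ 2.77% → 2.8%.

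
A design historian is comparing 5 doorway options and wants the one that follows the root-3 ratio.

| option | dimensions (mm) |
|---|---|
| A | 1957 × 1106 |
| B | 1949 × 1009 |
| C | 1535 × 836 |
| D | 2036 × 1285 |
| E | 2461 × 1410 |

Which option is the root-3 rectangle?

E

Target root-3 ≈ 1.732.
A: 1.769 (Δ0.037)  B: 1.932 (Δ0.200)  C: 1.836 (Δ0.104)  D: 1.584 (Δ0.148)  E: 1.745 (Δ0.013)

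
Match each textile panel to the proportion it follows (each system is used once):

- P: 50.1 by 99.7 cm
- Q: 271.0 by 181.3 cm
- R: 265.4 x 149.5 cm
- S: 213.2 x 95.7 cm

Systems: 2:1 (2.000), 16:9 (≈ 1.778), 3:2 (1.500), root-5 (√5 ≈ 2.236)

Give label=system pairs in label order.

P=2:1, Q=3:2, R=16:9, S=root-5

P = 99.7/50.1 ≈ 1.990 → 2:1 (2.000)
Q = 271.0/181.3 ≈ 1.495 → 3:2 (1.500)
R = 265.4/149.5 ≈ 1.775 → 16:9 (1.778)
S = 213.2/95.7 ≈ 2.228 → root-5 (2.236)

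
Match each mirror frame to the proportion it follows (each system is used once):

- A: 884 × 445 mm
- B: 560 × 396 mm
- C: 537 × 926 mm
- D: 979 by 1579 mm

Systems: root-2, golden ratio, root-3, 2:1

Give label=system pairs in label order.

A=2:1, B=root-2, C=root-3, D=golden ratio

A = 884/445 ≈ 1.987 → 2:1 (2.000)
B = 560/396 ≈ 1.414 → root-2 (1.414)
C = 926/537 ≈ 1.724 → root-3 (1.732)
D = 1579/979 ≈ 1.613 → golden ratio (1.618)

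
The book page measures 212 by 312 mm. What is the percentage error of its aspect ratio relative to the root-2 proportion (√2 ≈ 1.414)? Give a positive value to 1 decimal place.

4.1%

Ratio = 312 / 212 ≈ 1.4717.
Ideal root-2 ≈ 1.4142. |1.4717 − 1.4142| / 1.4142 ≈ 4.07% → 4.1%.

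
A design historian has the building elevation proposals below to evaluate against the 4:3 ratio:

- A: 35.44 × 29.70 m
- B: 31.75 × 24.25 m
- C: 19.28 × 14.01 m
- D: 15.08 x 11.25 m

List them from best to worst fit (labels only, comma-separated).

D, B, C, A

A: 35.44/29.70 ≈ 1.193 → |1.193 − 1.333| = 0.140
B: 31.75/24.25 ≈ 1.309 → |1.309 − 1.333| = 0.024
C: 19.28/14.01 ≈ 1.376 → |1.376 − 1.333| = 0.043
D: 15.08/11.25 ≈ 1.340 → |1.340 − 1.333| = 0.007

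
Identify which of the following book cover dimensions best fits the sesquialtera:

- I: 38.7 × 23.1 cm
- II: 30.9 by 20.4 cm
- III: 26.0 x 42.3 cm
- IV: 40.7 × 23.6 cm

II

Target 3:2 ≈ 1.500.
I: 1.675 (Δ0.175)  II: 1.515 (Δ0.015)  III: 1.627 (Δ0.127)  IV: 1.725 (Δ0.225)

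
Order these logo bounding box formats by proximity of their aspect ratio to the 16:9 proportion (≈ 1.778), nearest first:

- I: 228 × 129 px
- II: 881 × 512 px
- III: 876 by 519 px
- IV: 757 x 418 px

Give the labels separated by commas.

I: 228/129 ≈ 1.767 → |1.767 − 1.778| = 0.011
II: 881/512 ≈ 1.721 → |1.721 − 1.778| = 0.057
III: 876/519 ≈ 1.688 → |1.688 − 1.778| = 0.090
IV: 757/418 ≈ 1.811 → |1.811 − 1.778| = 0.033

I, IV, II, III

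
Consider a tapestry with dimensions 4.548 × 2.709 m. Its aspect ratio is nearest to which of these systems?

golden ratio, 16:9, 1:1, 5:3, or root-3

Ratio = 4.548 / 2.709 ≈ 1.679.
Distances: golden ratio 1.618 (Δ 0.061); 16:9 1.778 (Δ 0.099); 1:1 1.000 (Δ 0.679); 5:3 1.667 (Δ 0.012); root-3 1.732 (Δ 0.053).

5:3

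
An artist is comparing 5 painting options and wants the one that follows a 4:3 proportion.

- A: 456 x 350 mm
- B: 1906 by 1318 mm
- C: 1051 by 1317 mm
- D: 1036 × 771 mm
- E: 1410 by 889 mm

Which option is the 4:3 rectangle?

D

Target 4:3 ≈ 1.333.
A: 1.303 (Δ0.030)  B: 1.446 (Δ0.113)  C: 1.253 (Δ0.080)  D: 1.344 (Δ0.011)  E: 1.586 (Δ0.253)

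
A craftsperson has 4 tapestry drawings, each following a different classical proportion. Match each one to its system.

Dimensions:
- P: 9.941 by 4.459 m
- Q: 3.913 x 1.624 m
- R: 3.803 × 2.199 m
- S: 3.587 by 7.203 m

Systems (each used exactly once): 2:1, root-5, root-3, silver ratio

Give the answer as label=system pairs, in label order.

Ratios: P ≈ 2.229; Q ≈ 2.409; R ≈ 1.729; S ≈ 2.008.
Targets: 2:1 ≈ 2.000; root-5 ≈ 2.236; root-3 ≈ 1.732; silver ratio ≈ 2.414.

P=root-5, Q=silver ratio, R=root-3, S=2:1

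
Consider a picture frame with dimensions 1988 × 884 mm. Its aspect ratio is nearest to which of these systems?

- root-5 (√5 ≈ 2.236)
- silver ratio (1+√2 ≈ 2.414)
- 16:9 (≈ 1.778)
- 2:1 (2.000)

root-5

Ratio = 1988 / 884 ≈ 2.249.
Distances: root-5 2.236 (Δ 0.013); silver ratio 2.414 (Δ 0.165); 16:9 1.778 (Δ 0.471); 2:1 2.000 (Δ 0.249).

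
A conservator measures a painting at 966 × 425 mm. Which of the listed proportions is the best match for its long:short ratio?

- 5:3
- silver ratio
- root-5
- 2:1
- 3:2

root-5

Ratio = 966 / 425 ≈ 2.273.
Distances: 5:3 1.667 (Δ 0.606); silver ratio 2.414 (Δ 0.141); root-5 2.236 (Δ 0.037); 2:1 2.000 (Δ 0.273); 3:2 1.500 (Δ 0.773).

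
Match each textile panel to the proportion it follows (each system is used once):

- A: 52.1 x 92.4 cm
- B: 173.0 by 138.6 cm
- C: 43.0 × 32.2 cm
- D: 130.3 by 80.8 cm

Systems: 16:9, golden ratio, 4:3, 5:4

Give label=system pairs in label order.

Ratios: A ≈ 1.774; B ≈ 1.248; C ≈ 1.335; D ≈ 1.613.
Targets: 16:9 ≈ 1.778; golden ratio ≈ 1.618; 4:3 ≈ 1.333; 5:4 ≈ 1.250.

A=16:9, B=5:4, C=4:3, D=golden ratio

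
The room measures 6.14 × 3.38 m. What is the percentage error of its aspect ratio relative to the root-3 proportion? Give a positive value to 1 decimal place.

Ratio = 6.14 / 3.38 ≈ 1.8166.
Ideal root-3 ≈ 1.7321. |1.8166 − 1.7321| / 1.7321 ≈ 4.88% → 4.9%.

4.9%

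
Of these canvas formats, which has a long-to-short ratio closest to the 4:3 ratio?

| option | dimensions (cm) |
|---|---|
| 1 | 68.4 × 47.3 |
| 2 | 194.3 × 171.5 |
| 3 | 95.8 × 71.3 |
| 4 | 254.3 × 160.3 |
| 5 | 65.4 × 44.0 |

Ratios (long/short): 1 ≈ 1.446; 2 ≈ 1.133; 3 ≈ 1.344; 4 ≈ 1.586; 5 ≈ 1.486.
4:3 ≈ 1.333; option 3 is nearest (Δ 0.011).

3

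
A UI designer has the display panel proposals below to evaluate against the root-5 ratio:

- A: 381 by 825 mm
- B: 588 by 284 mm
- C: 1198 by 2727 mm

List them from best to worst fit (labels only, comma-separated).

C, A, B

Ratios: A = 825 / 381 ≈ 2.165; B = 588 / 284 ≈ 2.070; C = 2727 / 1198 ≈ 2.276.
|Δ from 2.236|: A 0.071; B 0.166; C 0.040.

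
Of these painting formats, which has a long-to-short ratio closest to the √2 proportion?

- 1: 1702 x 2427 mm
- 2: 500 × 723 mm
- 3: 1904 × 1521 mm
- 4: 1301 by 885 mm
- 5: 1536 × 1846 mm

Ratios (long/short): 1 ≈ 1.426; 2 ≈ 1.446; 3 ≈ 1.252; 4 ≈ 1.470; 5 ≈ 1.202.
root-2 ≈ 1.414; option 1 is nearest (Δ 0.012).

1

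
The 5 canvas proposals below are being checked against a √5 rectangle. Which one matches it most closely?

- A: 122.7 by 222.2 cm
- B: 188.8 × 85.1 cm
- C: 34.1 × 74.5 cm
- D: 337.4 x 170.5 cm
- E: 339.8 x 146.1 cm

Target root-5 ≈ 2.236.
A: 1.811 (Δ0.425)  B: 2.219 (Δ0.017)  C: 2.185 (Δ0.051)  D: 1.979 (Δ0.257)  E: 2.326 (Δ0.090)

B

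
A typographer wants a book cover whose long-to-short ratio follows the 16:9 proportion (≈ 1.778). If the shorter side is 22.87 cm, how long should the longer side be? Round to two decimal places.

16:9 ≈ 1.77778.
Longer side = 22.87 × 1.77778 ≈ 40.6578 → 40.66 cm.

40.66 cm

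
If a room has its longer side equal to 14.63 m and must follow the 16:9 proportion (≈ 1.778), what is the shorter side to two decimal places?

16:9 ≈ 1.77778.
Shorter side = 14.63 ÷ 1.77778 ≈ 8.2294 → 8.23 m.

8.23 m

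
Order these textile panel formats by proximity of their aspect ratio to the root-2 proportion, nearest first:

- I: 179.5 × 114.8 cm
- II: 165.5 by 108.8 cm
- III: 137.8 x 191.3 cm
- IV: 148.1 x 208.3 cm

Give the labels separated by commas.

Ratios: I = 179.5 / 114.8 ≈ 1.564; II = 165.5 / 108.8 ≈ 1.521; III = 191.3 / 137.8 ≈ 1.388; IV = 208.3 / 148.1 ≈ 1.406.
|Δ from 1.414|: I 0.150; II 0.107; III 0.026; IV 0.008.

IV, III, II, I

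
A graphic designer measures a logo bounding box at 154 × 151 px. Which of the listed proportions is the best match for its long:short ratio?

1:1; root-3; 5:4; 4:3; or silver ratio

Ratio = 154 / 151 ≈ 1.020.
Distances: 1:1 1.000 (Δ 0.020); root-3 1.732 (Δ 0.712); 5:4 1.250 (Δ 0.230); 4:3 1.333 (Δ 0.313); silver ratio 2.414 (Δ 1.394).

1:1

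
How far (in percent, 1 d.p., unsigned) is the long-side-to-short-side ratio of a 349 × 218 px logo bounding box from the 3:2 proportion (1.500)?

6.7%

Ratio = 349 / 218 ≈ 1.6009.
Ideal 3:2 = 1.5000. |1.6009 − 1.5000| / 1.5000 ≈ 6.73% → 6.7%.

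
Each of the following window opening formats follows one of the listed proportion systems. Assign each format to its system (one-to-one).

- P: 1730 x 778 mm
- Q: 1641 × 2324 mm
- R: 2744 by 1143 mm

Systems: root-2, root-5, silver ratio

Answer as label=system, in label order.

P=root-5, Q=root-2, R=silver ratio

Ratios: P ≈ 2.224; Q ≈ 1.416; R ≈ 2.401.
Targets: root-2 ≈ 1.414; root-5 ≈ 2.236; silver ratio ≈ 2.414.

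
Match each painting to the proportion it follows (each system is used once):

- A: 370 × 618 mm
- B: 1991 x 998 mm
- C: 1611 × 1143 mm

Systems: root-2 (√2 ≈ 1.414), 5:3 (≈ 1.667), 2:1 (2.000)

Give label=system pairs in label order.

A = 618/370 ≈ 1.670 → 5:3 (1.667)
B = 1991/998 ≈ 1.995 → 2:1 (2.000)
C = 1611/1143 ≈ 1.409 → root-2 (1.414)

A=5:3, B=2:1, C=root-2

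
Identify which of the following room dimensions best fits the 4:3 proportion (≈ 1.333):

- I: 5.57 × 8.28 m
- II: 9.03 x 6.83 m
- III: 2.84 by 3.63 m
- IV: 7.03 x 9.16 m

Target 4:3 ≈ 1.333.
I: 1.487 (Δ0.154)  II: 1.322 (Δ0.011)  III: 1.278 (Δ0.055)  IV: 1.303 (Δ0.030)

II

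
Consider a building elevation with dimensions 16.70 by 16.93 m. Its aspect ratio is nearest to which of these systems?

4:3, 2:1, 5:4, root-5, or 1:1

Ratio = 16.93 / 16.70 ≈ 1.014.
Distances: 4:3 1.333 (Δ 0.319); 2:1 2.000 (Δ 0.986); 5:4 1.250 (Δ 0.236); root-5 2.236 (Δ 1.222); 1:1 1.000 (Δ 0.014).

1:1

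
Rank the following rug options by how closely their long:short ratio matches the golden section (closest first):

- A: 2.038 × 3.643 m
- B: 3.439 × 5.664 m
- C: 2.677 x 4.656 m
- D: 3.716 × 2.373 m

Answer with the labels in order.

A: 3.643/2.038 ≈ 1.788 → |1.788 − 1.618| = 0.170
B: 5.664/3.439 ≈ 1.647 → |1.647 − 1.618| = 0.029
C: 4.656/2.677 ≈ 1.739 → |1.739 − 1.618| = 0.121
D: 3.716/2.373 ≈ 1.566 → |1.566 − 1.618| = 0.052

B, D, C, A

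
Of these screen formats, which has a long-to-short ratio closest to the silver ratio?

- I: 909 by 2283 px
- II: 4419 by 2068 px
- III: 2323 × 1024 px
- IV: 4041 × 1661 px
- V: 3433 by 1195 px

IV

Ratios (long/short): I ≈ 2.512; II ≈ 2.137; III ≈ 2.269; IV ≈ 2.433; V ≈ 2.873.
silver ratio ≈ 2.414; option IV is nearest (Δ 0.019).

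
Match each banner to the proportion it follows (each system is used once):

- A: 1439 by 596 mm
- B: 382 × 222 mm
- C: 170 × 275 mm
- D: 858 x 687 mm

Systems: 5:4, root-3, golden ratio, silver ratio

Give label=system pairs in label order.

A=silver ratio, B=root-3, C=golden ratio, D=5:4

A = 1439/596 ≈ 2.414 → silver ratio (2.414)
B = 382/222 ≈ 1.721 → root-3 (1.732)
C = 275/170 ≈ 1.618 → golden ratio (1.618)
D = 858/687 ≈ 1.249 → 5:4 (1.250)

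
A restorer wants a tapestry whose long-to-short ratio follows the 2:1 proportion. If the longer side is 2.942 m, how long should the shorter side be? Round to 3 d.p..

1.471 m

2:1 = 2.00000.
Shorter side = 2.942 ÷ 2.00000 ≈ 1.47100 → 1.471 m.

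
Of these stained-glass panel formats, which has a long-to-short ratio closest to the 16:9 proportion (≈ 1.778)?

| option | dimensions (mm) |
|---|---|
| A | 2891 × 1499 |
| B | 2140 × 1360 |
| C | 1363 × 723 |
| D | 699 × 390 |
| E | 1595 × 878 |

D

Target 16:9 ≈ 1.778.
A: 1.929 (Δ0.151)  B: 1.574 (Δ0.204)  C: 1.885 (Δ0.107)  D: 1.792 (Δ0.014)  E: 1.817 (Δ0.039)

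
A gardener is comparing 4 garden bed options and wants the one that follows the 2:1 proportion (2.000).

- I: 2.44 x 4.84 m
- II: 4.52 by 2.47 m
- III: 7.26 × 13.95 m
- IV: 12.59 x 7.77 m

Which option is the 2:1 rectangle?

I

Target 2:1 ≈ 2.000.
I: 1.984 (Δ0.016)  II: 1.830 (Δ0.170)  III: 1.921 (Δ0.079)  IV: 1.620 (Δ0.380)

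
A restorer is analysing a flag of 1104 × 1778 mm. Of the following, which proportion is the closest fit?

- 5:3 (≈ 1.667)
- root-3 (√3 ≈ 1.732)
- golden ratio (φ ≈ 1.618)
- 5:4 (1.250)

1778/1104 ≈ 1.611. Nearest candidates are golden ratio (1.618, off by 0.007) and 5:3 (1.667, off by 0.056).

golden ratio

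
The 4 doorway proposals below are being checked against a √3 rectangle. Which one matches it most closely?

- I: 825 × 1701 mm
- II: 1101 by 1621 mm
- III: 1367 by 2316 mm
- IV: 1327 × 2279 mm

IV

Target root-3 ≈ 1.732.
I: 2.062 (Δ0.330)  II: 1.472 (Δ0.260)  III: 1.694 (Δ0.038)  IV: 1.717 (Δ0.015)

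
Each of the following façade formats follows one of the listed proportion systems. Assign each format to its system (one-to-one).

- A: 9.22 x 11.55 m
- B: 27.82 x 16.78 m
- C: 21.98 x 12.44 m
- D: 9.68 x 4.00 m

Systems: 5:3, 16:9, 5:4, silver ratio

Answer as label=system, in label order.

A=5:4, B=5:3, C=16:9, D=silver ratio

Ratios: A ≈ 1.253; B ≈ 1.658; C ≈ 1.767; D ≈ 2.420.
Targets: 5:3 ≈ 1.667; 16:9 ≈ 1.778; 5:4 ≈ 1.250; silver ratio ≈ 2.414.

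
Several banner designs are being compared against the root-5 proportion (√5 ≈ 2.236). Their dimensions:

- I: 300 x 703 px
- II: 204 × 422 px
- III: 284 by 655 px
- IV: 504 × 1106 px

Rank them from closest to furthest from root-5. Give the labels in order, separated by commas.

Ratios: I = 703 / 300 ≈ 2.343; II = 422 / 204 ≈ 2.069; III = 655 / 284 ≈ 2.306; IV = 1106 / 504 ≈ 2.194.
|Δ from 2.236|: I 0.107; II 0.167; III 0.070; IV 0.042.

IV, III, I, II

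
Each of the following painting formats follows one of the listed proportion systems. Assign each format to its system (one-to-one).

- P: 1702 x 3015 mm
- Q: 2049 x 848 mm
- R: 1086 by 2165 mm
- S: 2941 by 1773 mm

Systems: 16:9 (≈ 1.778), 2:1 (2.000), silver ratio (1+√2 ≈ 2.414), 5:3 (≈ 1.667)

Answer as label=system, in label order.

P = 3015/1702 ≈ 1.771 → 16:9 (1.778)
Q = 2049/848 ≈ 2.416 → silver ratio (2.414)
R = 2165/1086 ≈ 1.994 → 2:1 (2.000)
S = 2941/1773 ≈ 1.659 → 5:3 (1.667)

P=16:9, Q=silver ratio, R=2:1, S=5:3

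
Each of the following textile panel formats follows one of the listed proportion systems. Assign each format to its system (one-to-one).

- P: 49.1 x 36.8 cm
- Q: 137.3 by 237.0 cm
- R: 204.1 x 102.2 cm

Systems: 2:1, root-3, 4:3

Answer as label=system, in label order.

P=4:3, Q=root-3, R=2:1

Ratios: P ≈ 1.334; Q ≈ 1.726; R ≈ 1.997.
Targets: 2:1 ≈ 2.000; root-3 ≈ 1.732; 4:3 ≈ 1.333.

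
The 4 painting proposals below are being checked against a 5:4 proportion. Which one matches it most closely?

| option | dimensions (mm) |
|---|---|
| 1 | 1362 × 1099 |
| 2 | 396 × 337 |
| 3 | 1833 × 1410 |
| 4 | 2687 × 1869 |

1

Target 5:4 ≈ 1.250.
1: 1.239 (Δ0.011)  2: 1.175 (Δ0.075)  3: 1.300 (Δ0.050)  4: 1.438 (Δ0.188)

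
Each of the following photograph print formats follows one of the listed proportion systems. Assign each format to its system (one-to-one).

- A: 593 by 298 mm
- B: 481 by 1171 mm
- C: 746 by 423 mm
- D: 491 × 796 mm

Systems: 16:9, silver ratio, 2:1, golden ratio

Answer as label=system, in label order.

Ratios: A ≈ 1.990; B ≈ 2.435; C ≈ 1.764; D ≈ 1.621.
Targets: 16:9 ≈ 1.778; silver ratio ≈ 2.414; 2:1 ≈ 2.000; golden ratio ≈ 1.618.

A=2:1, B=silver ratio, C=16:9, D=golden ratio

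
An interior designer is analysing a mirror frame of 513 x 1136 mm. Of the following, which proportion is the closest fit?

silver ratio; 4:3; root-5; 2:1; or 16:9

root-5

1136/513 ≈ 2.214. Nearest candidates are root-5 (2.236, off by 0.022) and silver ratio (2.414, off by 0.200).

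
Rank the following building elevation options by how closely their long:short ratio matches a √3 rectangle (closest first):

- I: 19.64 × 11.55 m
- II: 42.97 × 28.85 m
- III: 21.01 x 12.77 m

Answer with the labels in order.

I: 19.64/11.55 ≈ 1.700 → |1.700 − 1.732| = 0.032
II: 42.97/28.85 ≈ 1.489 → |1.489 − 1.732| = 0.243
III: 21.01/12.77 ≈ 1.645 → |1.645 − 1.732| = 0.087

I, III, II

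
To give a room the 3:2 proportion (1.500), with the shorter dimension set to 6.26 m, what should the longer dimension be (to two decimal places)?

3:2 = 1.50000.
Longer side = 6.26 × 1.50000 ≈ 9.3900 → 9.39 m.

9.39 m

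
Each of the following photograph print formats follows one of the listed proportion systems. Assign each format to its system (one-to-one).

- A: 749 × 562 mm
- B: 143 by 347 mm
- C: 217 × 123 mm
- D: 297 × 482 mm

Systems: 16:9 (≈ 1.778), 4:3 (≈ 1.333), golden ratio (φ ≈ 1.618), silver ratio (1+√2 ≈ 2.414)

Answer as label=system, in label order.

A=4:3, B=silver ratio, C=16:9, D=golden ratio

A = 749/562 ≈ 1.333 → 4:3 (1.333)
B = 347/143 ≈ 2.427 → silver ratio (2.414)
C = 217/123 ≈ 1.764 → 16:9 (1.778)
D = 482/297 ≈ 1.623 → golden ratio (1.618)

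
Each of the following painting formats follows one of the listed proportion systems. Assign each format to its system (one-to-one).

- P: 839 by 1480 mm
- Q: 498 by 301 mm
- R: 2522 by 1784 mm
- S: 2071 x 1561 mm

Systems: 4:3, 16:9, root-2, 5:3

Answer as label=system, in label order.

Ratios: P ≈ 1.764; Q ≈ 1.654; R ≈ 1.414; S ≈ 1.327.
Targets: 4:3 ≈ 1.333; 16:9 ≈ 1.778; root-2 ≈ 1.414; 5:3 ≈ 1.667.

P=16:9, Q=5:3, R=root-2, S=4:3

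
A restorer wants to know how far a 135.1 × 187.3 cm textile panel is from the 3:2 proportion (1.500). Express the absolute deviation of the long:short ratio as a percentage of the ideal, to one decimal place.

Ratio = 187.3 / 135.1 ≈ 1.3864.
Ideal 3:2 = 1.5000. |1.3864 − 1.5000| / 1.5000 ≈ 7.57% → 7.6%.

7.6%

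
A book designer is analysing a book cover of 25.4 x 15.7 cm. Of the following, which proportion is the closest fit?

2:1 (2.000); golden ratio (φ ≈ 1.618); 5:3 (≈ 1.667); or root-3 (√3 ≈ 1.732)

golden ratio

25.4/15.7 ≈ 1.618. Nearest candidates are golden ratio (1.618, off by 0.000) and 5:3 (1.667, off by 0.049).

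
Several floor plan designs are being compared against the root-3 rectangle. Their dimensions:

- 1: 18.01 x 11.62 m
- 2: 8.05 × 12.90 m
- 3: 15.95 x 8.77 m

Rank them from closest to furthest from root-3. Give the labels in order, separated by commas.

1: 18.01/11.62 ≈ 1.550 → |1.550 − 1.732| = 0.182
2: 12.90/8.05 ≈ 1.602 → |1.602 − 1.732| = 0.130
3: 15.95/8.77 ≈ 1.819 → |1.819 − 1.732| = 0.087

3, 2, 1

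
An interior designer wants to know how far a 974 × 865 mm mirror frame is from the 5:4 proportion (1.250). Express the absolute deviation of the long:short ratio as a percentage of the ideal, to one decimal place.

9.9%

Ratio = 974 / 865 ≈ 1.1260.
Ideal 5:4 = 1.2500. |1.1260 − 1.2500| / 1.2500 ≈ 9.92% → 9.9%.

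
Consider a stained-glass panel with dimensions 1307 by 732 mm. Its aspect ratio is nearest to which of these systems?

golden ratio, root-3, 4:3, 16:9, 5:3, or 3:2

16:9

Ratio = 1307 / 732 ≈ 1.786.
Distances: golden ratio 1.618 (Δ 0.168); root-3 1.732 (Δ 0.054); 4:3 1.333 (Δ 0.453); 16:9 1.778 (Δ 0.008); 5:3 1.667 (Δ 0.119); 3:2 1.500 (Δ 0.286).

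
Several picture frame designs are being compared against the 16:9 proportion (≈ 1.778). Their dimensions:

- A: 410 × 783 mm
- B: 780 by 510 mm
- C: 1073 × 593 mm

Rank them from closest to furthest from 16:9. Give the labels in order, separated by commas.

Ratios: A = 783 / 410 ≈ 1.910; B = 780 / 510 ≈ 1.529; C = 1073 / 593 ≈ 1.809.
|Δ from 1.778|: A 0.132; B 0.249; C 0.031.

C, A, B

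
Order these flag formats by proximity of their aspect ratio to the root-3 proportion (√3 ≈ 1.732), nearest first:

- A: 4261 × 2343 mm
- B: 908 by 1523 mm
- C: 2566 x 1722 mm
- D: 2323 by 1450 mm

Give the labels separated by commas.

B, A, D, C

Ratios: A = 4261 / 2343 ≈ 1.819; B = 1523 / 908 ≈ 1.677; C = 2566 / 1722 ≈ 1.490; D = 2323 / 1450 ≈ 1.602.
|Δ from 1.732|: A 0.087; B 0.055; C 0.242; D 0.130.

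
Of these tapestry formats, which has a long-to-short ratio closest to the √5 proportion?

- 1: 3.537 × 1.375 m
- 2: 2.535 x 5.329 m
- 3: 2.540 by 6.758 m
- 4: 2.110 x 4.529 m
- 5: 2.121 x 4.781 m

Ratios (long/short): 1 ≈ 2.572; 2 ≈ 2.102; 3 ≈ 2.661; 4 ≈ 2.146; 5 ≈ 2.254.
root-5 ≈ 2.236; option 5 is nearest (Δ 0.018).

5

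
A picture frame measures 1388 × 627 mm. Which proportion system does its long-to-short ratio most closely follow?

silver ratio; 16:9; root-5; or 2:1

1388/627 ≈ 2.214. Nearest candidates are root-5 (2.236, off by 0.022) and silver ratio (2.414, off by 0.200).

root-5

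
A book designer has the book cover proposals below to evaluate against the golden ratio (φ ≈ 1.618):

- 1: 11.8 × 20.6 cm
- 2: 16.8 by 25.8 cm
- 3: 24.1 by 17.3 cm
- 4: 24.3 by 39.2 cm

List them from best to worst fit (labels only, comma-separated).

Ratios: 1 = 20.6 / 11.8 ≈ 1.746; 2 = 25.8 / 16.8 ≈ 1.536; 3 = 24.1 / 17.3 ≈ 1.393; 4 = 39.2 / 24.3 ≈ 1.613.
|Δ from 1.618|: 1 0.128; 2 0.082; 3 0.225; 4 0.005.

4, 2, 1, 3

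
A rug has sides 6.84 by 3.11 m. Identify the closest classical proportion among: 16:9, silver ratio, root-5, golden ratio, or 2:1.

6.84/3.11 ≈ 2.199. Nearest candidates are root-5 (2.236, off by 0.037) and 2:1 (2.000, off by 0.199).

root-5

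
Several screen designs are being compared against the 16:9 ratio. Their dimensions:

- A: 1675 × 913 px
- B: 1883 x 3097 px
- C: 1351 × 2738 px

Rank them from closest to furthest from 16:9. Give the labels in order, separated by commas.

A, B, C

Ratios: A = 1675 / 913 ≈ 1.835; B = 3097 / 1883 ≈ 1.645; C = 2738 / 1351 ≈ 2.027.
|Δ from 1.778|: A 0.057; B 0.133; C 0.249.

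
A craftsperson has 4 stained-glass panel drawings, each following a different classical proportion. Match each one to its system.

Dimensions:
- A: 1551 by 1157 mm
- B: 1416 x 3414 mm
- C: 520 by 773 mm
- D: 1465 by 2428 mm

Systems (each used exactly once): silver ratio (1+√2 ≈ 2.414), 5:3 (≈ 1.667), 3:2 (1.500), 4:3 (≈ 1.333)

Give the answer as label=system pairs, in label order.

A=4:3, B=silver ratio, C=3:2, D=5:3

A = 1551/1157 ≈ 1.341 → 4:3 (1.333)
B = 3414/1416 ≈ 2.411 → silver ratio (2.414)
C = 773/520 ≈ 1.487 → 3:2 (1.500)
D = 2428/1465 ≈ 1.657 → 5:3 (1.667)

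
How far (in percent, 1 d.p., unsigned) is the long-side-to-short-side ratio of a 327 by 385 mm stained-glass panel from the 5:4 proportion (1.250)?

5.8%

Ratio = 385 / 327 ≈ 1.1774.
Ideal 5:4 = 1.2500. |1.1774 − 1.2500| / 1.2500 ≈ 5.81% → 5.8%.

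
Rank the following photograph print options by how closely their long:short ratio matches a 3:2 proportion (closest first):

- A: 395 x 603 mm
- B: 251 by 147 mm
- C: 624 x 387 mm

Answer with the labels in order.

A: 603/395 ≈ 1.527 → |1.527 − 1.500| = 0.027
B: 251/147 ≈ 1.707 → |1.707 − 1.500| = 0.207
C: 624/387 ≈ 1.612 → |1.612 − 1.500| = 0.112

A, C, B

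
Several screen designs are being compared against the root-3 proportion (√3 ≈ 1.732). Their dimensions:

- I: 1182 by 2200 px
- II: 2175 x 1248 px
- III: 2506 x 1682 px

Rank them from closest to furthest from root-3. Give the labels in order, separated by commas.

I: 2200/1182 ≈ 1.861 → |1.861 − 1.732| = 0.129
II: 2175/1248 ≈ 1.743 → |1.743 − 1.732| = 0.011
III: 2506/1682 ≈ 1.490 → |1.490 − 1.732| = 0.242

II, I, III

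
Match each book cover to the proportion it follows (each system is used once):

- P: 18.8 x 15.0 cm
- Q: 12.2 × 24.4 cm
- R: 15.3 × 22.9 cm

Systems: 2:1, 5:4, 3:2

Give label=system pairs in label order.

P=5:4, Q=2:1, R=3:2

Ratios: P ≈ 1.253; Q ≈ 2.000; R ≈ 1.497.
Targets: 2:1 ≈ 2.000; 5:4 ≈ 1.250; 3:2 ≈ 1.500.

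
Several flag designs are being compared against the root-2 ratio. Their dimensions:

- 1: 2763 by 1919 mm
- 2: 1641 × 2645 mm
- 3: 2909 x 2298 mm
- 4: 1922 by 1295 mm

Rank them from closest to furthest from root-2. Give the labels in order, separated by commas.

1, 4, 3, 2

Ratios: 1 = 2763 / 1919 ≈ 1.440; 2 = 2645 / 1641 ≈ 1.612; 3 = 2909 / 2298 ≈ 1.266; 4 = 1922 / 1295 ≈ 1.484.
|Δ from 1.414|: 1 0.026; 2 0.198; 3 0.148; 4 0.070.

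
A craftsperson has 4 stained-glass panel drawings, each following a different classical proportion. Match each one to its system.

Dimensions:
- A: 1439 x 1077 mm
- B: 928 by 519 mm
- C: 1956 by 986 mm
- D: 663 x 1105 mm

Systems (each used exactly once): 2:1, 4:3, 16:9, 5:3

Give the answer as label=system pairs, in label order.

A = 1439/1077 ≈ 1.336 → 4:3 (1.333)
B = 928/519 ≈ 1.788 → 16:9 (1.778)
C = 1956/986 ≈ 1.984 → 2:1 (2.000)
D = 1105/663 ≈ 1.667 → 5:3 (1.667)

A=4:3, B=16:9, C=2:1, D=5:3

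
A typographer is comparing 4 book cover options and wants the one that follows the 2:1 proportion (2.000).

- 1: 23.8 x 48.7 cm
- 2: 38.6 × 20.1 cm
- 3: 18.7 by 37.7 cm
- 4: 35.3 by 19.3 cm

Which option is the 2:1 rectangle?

3

Ratios (long/short): 1 ≈ 2.046; 2 ≈ 1.920; 3 ≈ 2.016; 4 ≈ 1.829.
2:1 ≈ 2.000; option 3 is nearest (Δ 0.016).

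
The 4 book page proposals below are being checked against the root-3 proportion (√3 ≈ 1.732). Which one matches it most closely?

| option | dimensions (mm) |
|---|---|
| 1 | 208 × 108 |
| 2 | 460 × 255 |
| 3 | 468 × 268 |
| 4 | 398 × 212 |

3

Ratios (long/short): 1 ≈ 1.926; 2 ≈ 1.804; 3 ≈ 1.746; 4 ≈ 1.877.
root-3 ≈ 1.732; option 3 is nearest (Δ 0.014).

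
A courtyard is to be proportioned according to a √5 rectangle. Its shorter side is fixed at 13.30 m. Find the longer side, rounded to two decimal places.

29.74 m

root-5 ≈ 2.23607.
Longer side = 13.30 × 2.23607 ≈ 29.7397 → 29.74 m.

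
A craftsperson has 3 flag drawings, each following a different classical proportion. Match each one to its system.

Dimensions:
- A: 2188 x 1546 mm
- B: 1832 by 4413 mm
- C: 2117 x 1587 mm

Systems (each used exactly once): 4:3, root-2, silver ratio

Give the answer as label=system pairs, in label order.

A = 2188/1546 ≈ 1.415 → root-2 (1.414)
B = 4413/1832 ≈ 2.409 → silver ratio (2.414)
C = 2117/1587 ≈ 1.334 → 4:3 (1.333)

A=root-2, B=silver ratio, C=4:3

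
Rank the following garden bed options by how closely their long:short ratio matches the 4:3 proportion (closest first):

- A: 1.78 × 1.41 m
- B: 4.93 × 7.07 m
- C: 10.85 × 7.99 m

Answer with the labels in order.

C, A, B

Ratios: A = 1.78 / 1.41 ≈ 1.262; B = 7.07 / 4.93 ≈ 1.434; C = 10.85 / 7.99 ≈ 1.358.
|Δ from 1.333|: A 0.071; B 0.101; C 0.025.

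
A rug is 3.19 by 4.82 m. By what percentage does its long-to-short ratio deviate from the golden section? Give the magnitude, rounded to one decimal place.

6.6%

Ratio = 4.82 / 3.19 ≈ 1.5110.
Ideal golden ratio ≈ 1.6180. |1.5110 − 1.6180| / 1.6180 ≈ 6.61% → 6.6%.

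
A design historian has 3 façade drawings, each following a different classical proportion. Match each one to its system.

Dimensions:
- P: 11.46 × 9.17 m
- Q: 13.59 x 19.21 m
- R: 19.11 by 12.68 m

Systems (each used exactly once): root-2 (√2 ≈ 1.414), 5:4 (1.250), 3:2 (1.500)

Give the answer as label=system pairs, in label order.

P = 11.46/9.17 ≈ 1.250 → 5:4 (1.250)
Q = 19.21/13.59 ≈ 1.414 → root-2 (1.414)
R = 19.11/12.68 ≈ 1.507 → 3:2 (1.500)

P=5:4, Q=root-2, R=3:2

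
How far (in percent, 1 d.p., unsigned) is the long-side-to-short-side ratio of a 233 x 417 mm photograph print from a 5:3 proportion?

7.4%

Ratio = 417 / 233 ≈ 1.7897.
Ideal 5:3 ≈ 1.6667. |1.7897 − 1.6667| / 1.6667 ≈ 7.38% → 7.4%.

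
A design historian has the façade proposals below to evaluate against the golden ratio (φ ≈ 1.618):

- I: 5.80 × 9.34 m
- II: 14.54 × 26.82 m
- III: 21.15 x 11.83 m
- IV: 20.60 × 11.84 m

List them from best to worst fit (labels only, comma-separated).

I, IV, III, II

Ratios: I = 9.34 / 5.80 ≈ 1.610; II = 26.82 / 14.54 ≈ 1.845; III = 21.15 / 11.83 ≈ 1.788; IV = 20.60 / 11.84 ≈ 1.740.
|Δ from 1.618|: I 0.008; II 0.227; III 0.170; IV 0.122.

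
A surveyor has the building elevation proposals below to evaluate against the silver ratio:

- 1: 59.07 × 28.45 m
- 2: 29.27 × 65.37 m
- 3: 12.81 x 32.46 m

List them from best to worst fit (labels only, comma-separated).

3, 2, 1

1: 59.07/28.45 ≈ 2.076 → |2.076 − 2.414| = 0.338
2: 65.37/29.27 ≈ 2.233 → |2.233 − 2.414| = 0.181
3: 32.46/12.81 ≈ 2.534 → |2.534 − 2.414| = 0.120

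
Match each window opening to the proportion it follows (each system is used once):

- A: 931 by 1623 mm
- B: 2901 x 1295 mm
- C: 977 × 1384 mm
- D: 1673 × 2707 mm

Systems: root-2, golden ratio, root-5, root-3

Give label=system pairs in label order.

Ratios: A ≈ 1.743; B ≈ 2.240; C ≈ 1.417; D ≈ 1.618.
Targets: root-2 ≈ 1.414; golden ratio ≈ 1.618; root-5 ≈ 2.236; root-3 ≈ 1.732.

A=root-3, B=root-5, C=root-2, D=golden ratio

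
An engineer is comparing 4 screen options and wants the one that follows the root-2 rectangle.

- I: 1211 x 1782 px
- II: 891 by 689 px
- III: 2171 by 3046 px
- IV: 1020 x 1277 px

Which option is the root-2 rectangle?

III

Ratios (long/short): I ≈ 1.472; II ≈ 1.293; III ≈ 1.403; IV ≈ 1.252.
root-2 ≈ 1.414; option III is nearest (Δ 0.011).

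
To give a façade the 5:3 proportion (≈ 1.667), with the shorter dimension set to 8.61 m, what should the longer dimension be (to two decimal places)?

14.35 m

5:3 ≈ 1.66667.
Longer side = 8.61 × 1.66667 ≈ 14.3500 → 14.35 m.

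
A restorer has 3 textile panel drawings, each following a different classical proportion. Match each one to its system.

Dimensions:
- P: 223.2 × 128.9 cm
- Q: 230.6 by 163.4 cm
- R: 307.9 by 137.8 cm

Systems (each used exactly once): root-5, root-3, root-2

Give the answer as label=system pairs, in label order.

P=root-3, Q=root-2, R=root-5

P = 223.2/128.9 ≈ 1.732 → root-3 (1.732)
Q = 230.6/163.4 ≈ 1.411 → root-2 (1.414)
R = 307.9/137.8 ≈ 2.234 → root-5 (2.236)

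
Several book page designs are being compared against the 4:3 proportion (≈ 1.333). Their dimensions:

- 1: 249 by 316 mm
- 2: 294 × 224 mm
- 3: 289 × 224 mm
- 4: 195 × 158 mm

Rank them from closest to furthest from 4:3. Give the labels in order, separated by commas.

1: 316/249 ≈ 1.269 → |1.269 − 1.333| = 0.064
2: 294/224 ≈ 1.312 → |1.312 − 1.333| = 0.021
3: 289/224 ≈ 1.290 → |1.290 − 1.333| = 0.043
4: 195/158 ≈ 1.234 → |1.234 − 1.333| = 0.099

2, 3, 1, 4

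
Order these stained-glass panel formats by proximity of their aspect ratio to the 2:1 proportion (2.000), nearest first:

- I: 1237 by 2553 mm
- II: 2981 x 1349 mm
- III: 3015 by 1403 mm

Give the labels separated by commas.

I, III, II

I: 2553/1237 ≈ 2.064 → |2.064 − 2.000| = 0.064
II: 2981/1349 ≈ 2.210 → |2.210 − 2.000| = 0.210
III: 3015/1403 ≈ 2.149 → |2.149 − 2.000| = 0.149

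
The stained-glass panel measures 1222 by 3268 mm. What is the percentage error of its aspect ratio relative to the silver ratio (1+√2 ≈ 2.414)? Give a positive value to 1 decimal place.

Ratio = 3268 / 1222 ≈ 2.6743.
Ideal silver ratio ≈ 2.4142. |2.6743 − 2.4142| / 2.4142 ≈ 10.77% → 10.8%.

10.8%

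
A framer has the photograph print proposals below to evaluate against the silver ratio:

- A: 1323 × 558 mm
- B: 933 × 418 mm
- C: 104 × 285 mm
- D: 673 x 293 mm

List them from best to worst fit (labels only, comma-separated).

A: 1323/558 ≈ 2.371 → |2.371 − 2.414| = 0.043
B: 933/418 ≈ 2.232 → |2.232 − 2.414| = 0.182
C: 285/104 ≈ 2.740 → |2.740 − 2.414| = 0.326
D: 673/293 ≈ 2.297 → |2.297 − 2.414| = 0.117

A, D, B, C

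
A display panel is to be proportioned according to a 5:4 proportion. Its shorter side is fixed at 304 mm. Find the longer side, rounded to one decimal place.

380.0 mm

5:4 = 1.25000.
Longer side = 304 × 1.25000 ≈ 380.000 → 380.0 mm.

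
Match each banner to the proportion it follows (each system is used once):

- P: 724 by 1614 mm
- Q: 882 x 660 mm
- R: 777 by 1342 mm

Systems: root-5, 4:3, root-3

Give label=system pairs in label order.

P = 1614/724 ≈ 2.229 → root-5 (2.236)
Q = 882/660 ≈ 1.336 → 4:3 (1.333)
R = 1342/777 ≈ 1.727 → root-3 (1.732)

P=root-5, Q=4:3, R=root-3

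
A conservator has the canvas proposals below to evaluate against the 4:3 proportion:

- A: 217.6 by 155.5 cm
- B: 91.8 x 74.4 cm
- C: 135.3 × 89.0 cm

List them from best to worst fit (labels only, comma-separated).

A, B, C

A: 217.6/155.5 ≈ 1.399 → |1.399 − 1.333| = 0.066
B: 91.8/74.4 ≈ 1.234 → |1.234 − 1.333| = 0.099
C: 135.3/89.0 ≈ 1.520 → |1.520 − 1.333| = 0.187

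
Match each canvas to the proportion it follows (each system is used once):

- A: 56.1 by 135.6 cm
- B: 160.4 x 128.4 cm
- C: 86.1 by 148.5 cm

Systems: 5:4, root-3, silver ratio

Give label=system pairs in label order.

A = 135.6/56.1 ≈ 2.417 → silver ratio (2.414)
B = 160.4/128.4 ≈ 1.249 → 5:4 (1.250)
C = 148.5/86.1 ≈ 1.725 → root-3 (1.732)

A=silver ratio, B=5:4, C=root-3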